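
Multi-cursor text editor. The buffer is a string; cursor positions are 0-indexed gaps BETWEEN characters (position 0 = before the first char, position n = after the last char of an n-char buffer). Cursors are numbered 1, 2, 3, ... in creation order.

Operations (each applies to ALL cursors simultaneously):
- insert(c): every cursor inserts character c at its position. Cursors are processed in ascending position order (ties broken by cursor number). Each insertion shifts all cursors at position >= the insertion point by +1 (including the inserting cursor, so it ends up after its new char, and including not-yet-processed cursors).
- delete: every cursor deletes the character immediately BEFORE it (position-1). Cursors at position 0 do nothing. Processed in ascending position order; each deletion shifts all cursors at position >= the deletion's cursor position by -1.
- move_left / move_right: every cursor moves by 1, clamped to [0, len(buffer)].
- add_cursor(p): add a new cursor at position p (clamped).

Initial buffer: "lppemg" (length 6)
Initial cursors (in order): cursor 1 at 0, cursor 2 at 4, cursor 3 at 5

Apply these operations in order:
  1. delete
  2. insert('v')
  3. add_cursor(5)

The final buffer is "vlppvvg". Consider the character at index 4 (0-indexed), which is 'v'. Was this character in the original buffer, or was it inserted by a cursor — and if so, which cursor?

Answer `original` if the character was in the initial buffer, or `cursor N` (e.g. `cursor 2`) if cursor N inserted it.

Answer: cursor 2

Derivation:
After op 1 (delete): buffer="lppg" (len 4), cursors c1@0 c2@3 c3@3, authorship ....
After op 2 (insert('v')): buffer="vlppvvg" (len 7), cursors c1@1 c2@6 c3@6, authorship 1...23.
After op 3 (add_cursor(5)): buffer="vlppvvg" (len 7), cursors c1@1 c4@5 c2@6 c3@6, authorship 1...23.
Authorship (.=original, N=cursor N): 1 . . . 2 3 .
Index 4: author = 2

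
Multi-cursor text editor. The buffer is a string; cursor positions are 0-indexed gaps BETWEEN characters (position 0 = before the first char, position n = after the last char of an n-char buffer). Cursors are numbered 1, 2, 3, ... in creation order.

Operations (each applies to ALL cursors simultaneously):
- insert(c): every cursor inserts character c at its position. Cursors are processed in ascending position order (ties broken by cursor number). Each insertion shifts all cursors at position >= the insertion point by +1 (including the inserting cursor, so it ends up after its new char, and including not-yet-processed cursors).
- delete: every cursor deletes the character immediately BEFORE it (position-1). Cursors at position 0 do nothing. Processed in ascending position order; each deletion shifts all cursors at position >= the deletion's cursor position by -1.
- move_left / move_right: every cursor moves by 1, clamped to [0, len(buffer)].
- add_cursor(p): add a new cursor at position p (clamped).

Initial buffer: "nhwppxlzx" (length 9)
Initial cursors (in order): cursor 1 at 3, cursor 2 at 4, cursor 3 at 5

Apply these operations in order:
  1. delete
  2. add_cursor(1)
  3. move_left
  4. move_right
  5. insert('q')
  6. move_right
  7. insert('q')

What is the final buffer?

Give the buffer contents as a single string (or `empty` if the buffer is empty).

Answer: nqhqqqqxqqqlzx

Derivation:
After op 1 (delete): buffer="nhxlzx" (len 6), cursors c1@2 c2@2 c3@2, authorship ......
After op 2 (add_cursor(1)): buffer="nhxlzx" (len 6), cursors c4@1 c1@2 c2@2 c3@2, authorship ......
After op 3 (move_left): buffer="nhxlzx" (len 6), cursors c4@0 c1@1 c2@1 c3@1, authorship ......
After op 4 (move_right): buffer="nhxlzx" (len 6), cursors c4@1 c1@2 c2@2 c3@2, authorship ......
After op 5 (insert('q')): buffer="nqhqqqxlzx" (len 10), cursors c4@2 c1@6 c2@6 c3@6, authorship .4.123....
After op 6 (move_right): buffer="nqhqqqxlzx" (len 10), cursors c4@3 c1@7 c2@7 c3@7, authorship .4.123....
After op 7 (insert('q')): buffer="nqhqqqqxqqqlzx" (len 14), cursors c4@4 c1@11 c2@11 c3@11, authorship .4.4123.123...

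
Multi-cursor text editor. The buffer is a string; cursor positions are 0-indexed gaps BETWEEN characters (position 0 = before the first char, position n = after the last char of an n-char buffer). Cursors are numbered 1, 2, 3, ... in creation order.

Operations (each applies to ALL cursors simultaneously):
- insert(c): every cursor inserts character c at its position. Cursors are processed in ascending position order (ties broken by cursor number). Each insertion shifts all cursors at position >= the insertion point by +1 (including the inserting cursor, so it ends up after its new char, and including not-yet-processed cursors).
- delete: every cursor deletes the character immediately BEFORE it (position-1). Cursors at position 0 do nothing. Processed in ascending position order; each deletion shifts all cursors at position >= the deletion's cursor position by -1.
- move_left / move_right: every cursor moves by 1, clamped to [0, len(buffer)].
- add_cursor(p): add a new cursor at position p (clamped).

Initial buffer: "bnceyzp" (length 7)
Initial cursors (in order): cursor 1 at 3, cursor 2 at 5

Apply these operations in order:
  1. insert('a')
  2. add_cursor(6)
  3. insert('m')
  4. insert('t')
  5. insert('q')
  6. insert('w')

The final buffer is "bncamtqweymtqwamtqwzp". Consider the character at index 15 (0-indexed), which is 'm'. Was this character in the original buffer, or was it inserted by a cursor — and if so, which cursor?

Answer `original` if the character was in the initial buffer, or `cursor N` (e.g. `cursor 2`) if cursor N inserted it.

Answer: cursor 2

Derivation:
After op 1 (insert('a')): buffer="bncaeyazp" (len 9), cursors c1@4 c2@7, authorship ...1..2..
After op 2 (add_cursor(6)): buffer="bncaeyazp" (len 9), cursors c1@4 c3@6 c2@7, authorship ...1..2..
After op 3 (insert('m')): buffer="bncameymamzp" (len 12), cursors c1@5 c3@8 c2@10, authorship ...11..322..
After op 4 (insert('t')): buffer="bncamteymtamtzp" (len 15), cursors c1@6 c3@10 c2@13, authorship ...111..33222..
After op 5 (insert('q')): buffer="bncamtqeymtqamtqzp" (len 18), cursors c1@7 c3@12 c2@16, authorship ...1111..3332222..
After op 6 (insert('w')): buffer="bncamtqweymtqwamtqwzp" (len 21), cursors c1@8 c3@14 c2@19, authorship ...11111..333322222..
Authorship (.=original, N=cursor N): . . . 1 1 1 1 1 . . 3 3 3 3 2 2 2 2 2 . .
Index 15: author = 2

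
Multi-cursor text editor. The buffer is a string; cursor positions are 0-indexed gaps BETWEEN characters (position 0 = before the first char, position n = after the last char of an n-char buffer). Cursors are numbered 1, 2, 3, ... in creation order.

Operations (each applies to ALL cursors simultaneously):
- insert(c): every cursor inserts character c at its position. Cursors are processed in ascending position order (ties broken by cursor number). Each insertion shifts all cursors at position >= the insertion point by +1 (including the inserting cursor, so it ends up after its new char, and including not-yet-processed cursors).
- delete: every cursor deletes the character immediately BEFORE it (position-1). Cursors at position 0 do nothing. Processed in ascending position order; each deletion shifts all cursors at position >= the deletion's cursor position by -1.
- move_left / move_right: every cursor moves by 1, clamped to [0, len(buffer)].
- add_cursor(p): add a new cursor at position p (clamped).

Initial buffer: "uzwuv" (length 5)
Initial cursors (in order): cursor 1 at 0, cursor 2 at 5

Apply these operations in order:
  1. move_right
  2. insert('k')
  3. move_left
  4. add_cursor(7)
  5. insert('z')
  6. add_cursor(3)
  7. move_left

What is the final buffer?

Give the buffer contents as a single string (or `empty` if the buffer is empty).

After op 1 (move_right): buffer="uzwuv" (len 5), cursors c1@1 c2@5, authorship .....
After op 2 (insert('k')): buffer="ukzwuvk" (len 7), cursors c1@2 c2@7, authorship .1....2
After op 3 (move_left): buffer="ukzwuvk" (len 7), cursors c1@1 c2@6, authorship .1....2
After op 4 (add_cursor(7)): buffer="ukzwuvk" (len 7), cursors c1@1 c2@6 c3@7, authorship .1....2
After op 5 (insert('z')): buffer="uzkzwuvzkz" (len 10), cursors c1@2 c2@8 c3@10, authorship .11....223
After op 6 (add_cursor(3)): buffer="uzkzwuvzkz" (len 10), cursors c1@2 c4@3 c2@8 c3@10, authorship .11....223
After op 7 (move_left): buffer="uzkzwuvzkz" (len 10), cursors c1@1 c4@2 c2@7 c3@9, authorship .11....223

Answer: uzkzwuvzkz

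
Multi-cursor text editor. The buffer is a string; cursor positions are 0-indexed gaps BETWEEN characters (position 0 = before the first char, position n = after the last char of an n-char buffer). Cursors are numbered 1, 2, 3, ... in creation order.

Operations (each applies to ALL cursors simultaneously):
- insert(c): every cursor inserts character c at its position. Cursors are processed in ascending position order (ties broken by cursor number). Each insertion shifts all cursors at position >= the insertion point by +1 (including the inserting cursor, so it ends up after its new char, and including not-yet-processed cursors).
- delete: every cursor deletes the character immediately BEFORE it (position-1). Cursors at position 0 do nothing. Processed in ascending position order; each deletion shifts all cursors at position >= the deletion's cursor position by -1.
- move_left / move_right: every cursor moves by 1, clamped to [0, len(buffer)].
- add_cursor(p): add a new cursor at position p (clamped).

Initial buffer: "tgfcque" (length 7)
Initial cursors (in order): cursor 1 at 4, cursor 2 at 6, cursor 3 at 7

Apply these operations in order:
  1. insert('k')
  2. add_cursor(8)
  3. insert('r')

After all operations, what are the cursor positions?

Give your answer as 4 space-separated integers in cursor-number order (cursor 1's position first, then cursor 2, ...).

Answer: 6 11 14 11

Derivation:
After op 1 (insert('k')): buffer="tgfckqukek" (len 10), cursors c1@5 c2@8 c3@10, authorship ....1..2.3
After op 2 (add_cursor(8)): buffer="tgfckqukek" (len 10), cursors c1@5 c2@8 c4@8 c3@10, authorship ....1..2.3
After op 3 (insert('r')): buffer="tgfckrqukrrekr" (len 14), cursors c1@6 c2@11 c4@11 c3@14, authorship ....11..224.33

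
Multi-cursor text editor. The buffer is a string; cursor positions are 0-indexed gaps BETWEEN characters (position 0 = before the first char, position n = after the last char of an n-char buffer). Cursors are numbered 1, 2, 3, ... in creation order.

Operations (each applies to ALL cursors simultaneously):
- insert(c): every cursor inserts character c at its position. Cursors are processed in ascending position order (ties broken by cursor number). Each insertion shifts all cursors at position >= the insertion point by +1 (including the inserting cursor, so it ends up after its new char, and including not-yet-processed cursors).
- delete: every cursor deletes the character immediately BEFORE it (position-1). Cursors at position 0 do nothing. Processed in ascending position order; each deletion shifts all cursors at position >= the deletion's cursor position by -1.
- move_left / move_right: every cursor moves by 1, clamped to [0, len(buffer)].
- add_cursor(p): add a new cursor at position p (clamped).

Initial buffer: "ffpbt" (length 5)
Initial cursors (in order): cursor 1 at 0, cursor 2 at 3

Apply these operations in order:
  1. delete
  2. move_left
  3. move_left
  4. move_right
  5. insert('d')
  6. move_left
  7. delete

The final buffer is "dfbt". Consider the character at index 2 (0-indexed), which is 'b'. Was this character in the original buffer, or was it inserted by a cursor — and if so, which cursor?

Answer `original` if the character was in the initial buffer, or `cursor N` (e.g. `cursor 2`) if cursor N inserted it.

Answer: original

Derivation:
After op 1 (delete): buffer="ffbt" (len 4), cursors c1@0 c2@2, authorship ....
After op 2 (move_left): buffer="ffbt" (len 4), cursors c1@0 c2@1, authorship ....
After op 3 (move_left): buffer="ffbt" (len 4), cursors c1@0 c2@0, authorship ....
After op 4 (move_right): buffer="ffbt" (len 4), cursors c1@1 c2@1, authorship ....
After op 5 (insert('d')): buffer="fddfbt" (len 6), cursors c1@3 c2@3, authorship .12...
After op 6 (move_left): buffer="fddfbt" (len 6), cursors c1@2 c2@2, authorship .12...
After op 7 (delete): buffer="dfbt" (len 4), cursors c1@0 c2@0, authorship 2...
Authorship (.=original, N=cursor N): 2 . . .
Index 2: author = original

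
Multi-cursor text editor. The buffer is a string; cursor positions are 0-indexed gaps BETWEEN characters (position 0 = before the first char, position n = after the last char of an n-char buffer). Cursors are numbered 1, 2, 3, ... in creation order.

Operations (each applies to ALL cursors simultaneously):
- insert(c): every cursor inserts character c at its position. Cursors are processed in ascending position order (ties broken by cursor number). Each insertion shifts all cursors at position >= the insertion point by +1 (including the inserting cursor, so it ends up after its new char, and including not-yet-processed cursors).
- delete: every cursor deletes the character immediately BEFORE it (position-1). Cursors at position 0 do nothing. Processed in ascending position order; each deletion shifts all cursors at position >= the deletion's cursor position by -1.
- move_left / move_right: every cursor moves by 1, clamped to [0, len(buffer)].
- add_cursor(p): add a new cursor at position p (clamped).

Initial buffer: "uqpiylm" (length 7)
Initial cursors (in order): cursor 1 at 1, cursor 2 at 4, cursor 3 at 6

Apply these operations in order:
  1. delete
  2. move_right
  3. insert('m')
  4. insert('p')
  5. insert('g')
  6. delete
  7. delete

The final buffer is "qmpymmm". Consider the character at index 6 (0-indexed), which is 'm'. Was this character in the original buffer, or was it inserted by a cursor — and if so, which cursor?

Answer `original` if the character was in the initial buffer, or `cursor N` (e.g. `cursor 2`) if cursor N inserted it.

After op 1 (delete): buffer="qpym" (len 4), cursors c1@0 c2@2 c3@3, authorship ....
After op 2 (move_right): buffer="qpym" (len 4), cursors c1@1 c2@3 c3@4, authorship ....
After op 3 (insert('m')): buffer="qmpymmm" (len 7), cursors c1@2 c2@5 c3@7, authorship .1..2.3
After op 4 (insert('p')): buffer="qmppympmmp" (len 10), cursors c1@3 c2@7 c3@10, authorship .11..22.33
After op 5 (insert('g')): buffer="qmpgpympgmmpg" (len 13), cursors c1@4 c2@9 c3@13, authorship .111..222.333
After op 6 (delete): buffer="qmppympmmp" (len 10), cursors c1@3 c2@7 c3@10, authorship .11..22.33
After op 7 (delete): buffer="qmpymmm" (len 7), cursors c1@2 c2@5 c3@7, authorship .1..2.3
Authorship (.=original, N=cursor N): . 1 . . 2 . 3
Index 6: author = 3

Answer: cursor 3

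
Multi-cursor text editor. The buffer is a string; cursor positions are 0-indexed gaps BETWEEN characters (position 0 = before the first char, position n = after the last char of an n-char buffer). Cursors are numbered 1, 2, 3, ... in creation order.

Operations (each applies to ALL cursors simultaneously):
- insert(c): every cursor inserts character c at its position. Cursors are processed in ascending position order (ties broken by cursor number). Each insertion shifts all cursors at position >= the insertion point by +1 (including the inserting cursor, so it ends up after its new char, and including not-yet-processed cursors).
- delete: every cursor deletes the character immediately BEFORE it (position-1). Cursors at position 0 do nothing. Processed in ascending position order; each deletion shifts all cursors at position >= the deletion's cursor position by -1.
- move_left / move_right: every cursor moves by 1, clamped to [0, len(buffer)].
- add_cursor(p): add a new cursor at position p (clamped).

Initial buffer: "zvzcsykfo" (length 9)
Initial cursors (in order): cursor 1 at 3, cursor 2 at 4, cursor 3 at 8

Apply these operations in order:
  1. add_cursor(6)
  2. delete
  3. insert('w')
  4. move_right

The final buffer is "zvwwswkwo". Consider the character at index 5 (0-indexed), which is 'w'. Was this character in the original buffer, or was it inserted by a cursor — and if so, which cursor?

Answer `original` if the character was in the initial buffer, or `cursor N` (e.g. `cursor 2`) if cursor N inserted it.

Answer: cursor 4

Derivation:
After op 1 (add_cursor(6)): buffer="zvzcsykfo" (len 9), cursors c1@3 c2@4 c4@6 c3@8, authorship .........
After op 2 (delete): buffer="zvsko" (len 5), cursors c1@2 c2@2 c4@3 c3@4, authorship .....
After op 3 (insert('w')): buffer="zvwwswkwo" (len 9), cursors c1@4 c2@4 c4@6 c3@8, authorship ..12.4.3.
After op 4 (move_right): buffer="zvwwswkwo" (len 9), cursors c1@5 c2@5 c4@7 c3@9, authorship ..12.4.3.
Authorship (.=original, N=cursor N): . . 1 2 . 4 . 3 .
Index 5: author = 4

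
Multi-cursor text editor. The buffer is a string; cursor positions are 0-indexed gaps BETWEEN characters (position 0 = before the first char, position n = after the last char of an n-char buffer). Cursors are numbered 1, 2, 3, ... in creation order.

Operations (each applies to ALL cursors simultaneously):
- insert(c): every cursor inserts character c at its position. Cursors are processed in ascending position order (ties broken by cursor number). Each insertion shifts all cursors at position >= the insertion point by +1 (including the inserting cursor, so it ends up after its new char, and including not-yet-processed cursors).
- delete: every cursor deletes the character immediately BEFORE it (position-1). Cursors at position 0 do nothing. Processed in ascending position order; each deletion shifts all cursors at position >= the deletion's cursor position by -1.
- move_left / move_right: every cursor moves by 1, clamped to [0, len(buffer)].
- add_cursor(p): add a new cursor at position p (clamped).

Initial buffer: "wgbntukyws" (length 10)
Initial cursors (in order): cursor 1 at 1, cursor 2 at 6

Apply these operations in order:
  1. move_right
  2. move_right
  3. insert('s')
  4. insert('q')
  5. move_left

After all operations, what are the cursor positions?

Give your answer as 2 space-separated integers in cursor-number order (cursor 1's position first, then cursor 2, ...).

Answer: 4 11

Derivation:
After op 1 (move_right): buffer="wgbntukyws" (len 10), cursors c1@2 c2@7, authorship ..........
After op 2 (move_right): buffer="wgbntukyws" (len 10), cursors c1@3 c2@8, authorship ..........
After op 3 (insert('s')): buffer="wgbsntukysws" (len 12), cursors c1@4 c2@10, authorship ...1.....2..
After op 4 (insert('q')): buffer="wgbsqntukysqws" (len 14), cursors c1@5 c2@12, authorship ...11.....22..
After op 5 (move_left): buffer="wgbsqntukysqws" (len 14), cursors c1@4 c2@11, authorship ...11.....22..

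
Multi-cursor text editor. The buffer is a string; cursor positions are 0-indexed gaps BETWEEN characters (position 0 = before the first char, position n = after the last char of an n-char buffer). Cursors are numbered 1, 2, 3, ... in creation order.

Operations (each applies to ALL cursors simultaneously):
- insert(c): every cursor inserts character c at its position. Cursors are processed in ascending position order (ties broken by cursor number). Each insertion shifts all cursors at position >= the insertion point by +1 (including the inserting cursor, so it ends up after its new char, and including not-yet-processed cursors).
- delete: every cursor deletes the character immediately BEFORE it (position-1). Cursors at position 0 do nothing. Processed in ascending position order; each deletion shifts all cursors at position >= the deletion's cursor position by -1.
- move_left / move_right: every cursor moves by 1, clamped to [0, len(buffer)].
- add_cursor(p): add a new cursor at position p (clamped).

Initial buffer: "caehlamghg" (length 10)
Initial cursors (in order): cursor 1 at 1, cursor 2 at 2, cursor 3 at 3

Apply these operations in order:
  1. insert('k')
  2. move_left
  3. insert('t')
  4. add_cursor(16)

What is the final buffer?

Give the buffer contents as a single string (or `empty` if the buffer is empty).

After op 1 (insert('k')): buffer="ckakekhlamghg" (len 13), cursors c1@2 c2@4 c3@6, authorship .1.2.3.......
After op 2 (move_left): buffer="ckakekhlamghg" (len 13), cursors c1@1 c2@3 c3@5, authorship .1.2.3.......
After op 3 (insert('t')): buffer="ctkatketkhlamghg" (len 16), cursors c1@2 c2@5 c3@8, authorship .11.22.33.......
After op 4 (add_cursor(16)): buffer="ctkatketkhlamghg" (len 16), cursors c1@2 c2@5 c3@8 c4@16, authorship .11.22.33.......

Answer: ctkatketkhlamghg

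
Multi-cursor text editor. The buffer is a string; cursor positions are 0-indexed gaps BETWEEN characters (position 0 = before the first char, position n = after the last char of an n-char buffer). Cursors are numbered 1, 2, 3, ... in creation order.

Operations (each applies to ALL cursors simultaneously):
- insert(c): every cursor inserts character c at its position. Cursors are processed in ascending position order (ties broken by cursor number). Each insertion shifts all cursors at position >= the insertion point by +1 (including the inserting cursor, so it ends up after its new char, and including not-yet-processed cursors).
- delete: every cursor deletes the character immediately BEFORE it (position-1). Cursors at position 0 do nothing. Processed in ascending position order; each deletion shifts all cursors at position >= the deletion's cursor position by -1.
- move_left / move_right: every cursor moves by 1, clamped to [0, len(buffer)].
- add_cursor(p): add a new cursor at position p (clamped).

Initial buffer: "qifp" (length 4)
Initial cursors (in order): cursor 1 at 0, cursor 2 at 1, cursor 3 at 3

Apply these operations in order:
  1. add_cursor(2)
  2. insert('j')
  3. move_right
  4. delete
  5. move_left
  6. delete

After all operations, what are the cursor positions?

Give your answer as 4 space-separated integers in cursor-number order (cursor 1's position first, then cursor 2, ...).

Answer: 0 0 0 0

Derivation:
After op 1 (add_cursor(2)): buffer="qifp" (len 4), cursors c1@0 c2@1 c4@2 c3@3, authorship ....
After op 2 (insert('j')): buffer="jqjijfjp" (len 8), cursors c1@1 c2@3 c4@5 c3@7, authorship 1.2.4.3.
After op 3 (move_right): buffer="jqjijfjp" (len 8), cursors c1@2 c2@4 c4@6 c3@8, authorship 1.2.4.3.
After op 4 (delete): buffer="jjjj" (len 4), cursors c1@1 c2@2 c4@3 c3@4, authorship 1243
After op 5 (move_left): buffer="jjjj" (len 4), cursors c1@0 c2@1 c4@2 c3@3, authorship 1243
After op 6 (delete): buffer="j" (len 1), cursors c1@0 c2@0 c3@0 c4@0, authorship 3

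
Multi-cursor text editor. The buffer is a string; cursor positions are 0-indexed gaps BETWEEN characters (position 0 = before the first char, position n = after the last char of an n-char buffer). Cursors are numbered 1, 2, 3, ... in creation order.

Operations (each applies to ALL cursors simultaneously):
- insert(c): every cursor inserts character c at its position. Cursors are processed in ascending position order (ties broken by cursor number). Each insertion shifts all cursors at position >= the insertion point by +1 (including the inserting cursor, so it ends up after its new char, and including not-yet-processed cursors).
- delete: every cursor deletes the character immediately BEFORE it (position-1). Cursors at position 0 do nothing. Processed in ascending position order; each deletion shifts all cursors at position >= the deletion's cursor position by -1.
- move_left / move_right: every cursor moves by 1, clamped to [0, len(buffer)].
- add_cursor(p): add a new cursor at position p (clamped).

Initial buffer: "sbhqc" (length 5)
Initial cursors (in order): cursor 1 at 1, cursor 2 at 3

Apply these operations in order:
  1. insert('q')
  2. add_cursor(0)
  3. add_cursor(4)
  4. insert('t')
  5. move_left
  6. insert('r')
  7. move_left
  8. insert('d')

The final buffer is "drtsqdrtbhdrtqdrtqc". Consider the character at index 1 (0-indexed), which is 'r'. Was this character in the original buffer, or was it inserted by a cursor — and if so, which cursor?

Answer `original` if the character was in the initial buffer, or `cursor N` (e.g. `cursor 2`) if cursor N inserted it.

Answer: cursor 3

Derivation:
After op 1 (insert('q')): buffer="sqbhqqc" (len 7), cursors c1@2 c2@5, authorship .1..2..
After op 2 (add_cursor(0)): buffer="sqbhqqc" (len 7), cursors c3@0 c1@2 c2@5, authorship .1..2..
After op 3 (add_cursor(4)): buffer="sqbhqqc" (len 7), cursors c3@0 c1@2 c4@4 c2@5, authorship .1..2..
After op 4 (insert('t')): buffer="tsqtbhtqtqc" (len 11), cursors c3@1 c1@4 c4@7 c2@9, authorship 3.11..422..
After op 5 (move_left): buffer="tsqtbhtqtqc" (len 11), cursors c3@0 c1@3 c4@6 c2@8, authorship 3.11..422..
After op 6 (insert('r')): buffer="rtsqrtbhrtqrtqc" (len 15), cursors c3@1 c1@5 c4@9 c2@12, authorship 33.111..44222..
After op 7 (move_left): buffer="rtsqrtbhrtqrtqc" (len 15), cursors c3@0 c1@4 c4@8 c2@11, authorship 33.111..44222..
After op 8 (insert('d')): buffer="drtsqdrtbhdrtqdrtqc" (len 19), cursors c3@1 c1@6 c4@11 c2@15, authorship 333.1111..4442222..
Authorship (.=original, N=cursor N): 3 3 3 . 1 1 1 1 . . 4 4 4 2 2 2 2 . .
Index 1: author = 3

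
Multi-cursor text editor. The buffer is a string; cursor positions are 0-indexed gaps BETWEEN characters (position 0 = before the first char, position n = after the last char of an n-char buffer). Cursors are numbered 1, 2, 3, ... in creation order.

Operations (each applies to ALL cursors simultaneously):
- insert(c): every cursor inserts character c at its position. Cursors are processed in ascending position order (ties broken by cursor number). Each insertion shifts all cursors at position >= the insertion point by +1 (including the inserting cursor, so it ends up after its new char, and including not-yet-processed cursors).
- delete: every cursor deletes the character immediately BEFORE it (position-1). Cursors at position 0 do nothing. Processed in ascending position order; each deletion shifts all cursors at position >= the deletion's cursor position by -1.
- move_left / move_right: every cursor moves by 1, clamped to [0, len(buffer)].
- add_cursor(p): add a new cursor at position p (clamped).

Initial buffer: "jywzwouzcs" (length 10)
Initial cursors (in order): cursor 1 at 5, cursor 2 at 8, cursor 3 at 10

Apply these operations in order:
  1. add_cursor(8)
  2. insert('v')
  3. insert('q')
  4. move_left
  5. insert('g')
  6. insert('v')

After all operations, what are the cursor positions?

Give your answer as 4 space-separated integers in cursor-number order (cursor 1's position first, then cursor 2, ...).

Answer: 8 19 25 19

Derivation:
After op 1 (add_cursor(8)): buffer="jywzwouzcs" (len 10), cursors c1@5 c2@8 c4@8 c3@10, authorship ..........
After op 2 (insert('v')): buffer="jywzwvouzvvcsv" (len 14), cursors c1@6 c2@11 c4@11 c3@14, authorship .....1...24..3
After op 3 (insert('q')): buffer="jywzwvqouzvvqqcsvq" (len 18), cursors c1@7 c2@14 c4@14 c3@18, authorship .....11...2424..33
After op 4 (move_left): buffer="jywzwvqouzvvqqcsvq" (len 18), cursors c1@6 c2@13 c4@13 c3@17, authorship .....11...2424..33
After op 5 (insert('g')): buffer="jywzwvgqouzvvqggqcsvgq" (len 22), cursors c1@7 c2@16 c4@16 c3@21, authorship .....111...242244..333
After op 6 (insert('v')): buffer="jywzwvgvqouzvvqggvvqcsvgvq" (len 26), cursors c1@8 c2@19 c4@19 c3@25, authorship .....1111...24224244..3333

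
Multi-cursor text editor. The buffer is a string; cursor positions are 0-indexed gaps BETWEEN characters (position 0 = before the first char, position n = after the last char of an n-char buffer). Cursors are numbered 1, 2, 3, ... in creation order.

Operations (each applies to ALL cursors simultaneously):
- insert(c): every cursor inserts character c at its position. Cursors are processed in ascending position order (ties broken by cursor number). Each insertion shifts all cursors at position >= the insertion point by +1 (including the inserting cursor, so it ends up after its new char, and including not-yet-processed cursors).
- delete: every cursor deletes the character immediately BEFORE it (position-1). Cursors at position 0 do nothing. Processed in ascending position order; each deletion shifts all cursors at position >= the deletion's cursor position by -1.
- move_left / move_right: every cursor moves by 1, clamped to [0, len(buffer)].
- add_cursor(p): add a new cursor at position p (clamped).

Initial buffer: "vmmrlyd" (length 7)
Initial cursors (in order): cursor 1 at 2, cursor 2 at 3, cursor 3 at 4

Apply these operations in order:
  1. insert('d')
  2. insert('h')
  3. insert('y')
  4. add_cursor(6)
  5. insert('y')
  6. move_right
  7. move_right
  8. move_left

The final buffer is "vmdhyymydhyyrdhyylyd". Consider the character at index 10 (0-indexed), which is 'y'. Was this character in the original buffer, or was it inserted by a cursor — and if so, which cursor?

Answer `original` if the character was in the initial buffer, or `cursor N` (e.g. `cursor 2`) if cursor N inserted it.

After op 1 (insert('d')): buffer="vmdmdrdlyd" (len 10), cursors c1@3 c2@5 c3@7, authorship ..1.2.3...
After op 2 (insert('h')): buffer="vmdhmdhrdhlyd" (len 13), cursors c1@4 c2@7 c3@10, authorship ..11.22.33...
After op 3 (insert('y')): buffer="vmdhymdhyrdhylyd" (len 16), cursors c1@5 c2@9 c3@13, authorship ..111.222.333...
After op 4 (add_cursor(6)): buffer="vmdhymdhyrdhylyd" (len 16), cursors c1@5 c4@6 c2@9 c3@13, authorship ..111.222.333...
After op 5 (insert('y')): buffer="vmdhyymydhyyrdhyylyd" (len 20), cursors c1@6 c4@8 c2@12 c3@17, authorship ..1111.42222.3333...
After op 6 (move_right): buffer="vmdhyymydhyyrdhyylyd" (len 20), cursors c1@7 c4@9 c2@13 c3@18, authorship ..1111.42222.3333...
After op 7 (move_right): buffer="vmdhyymydhyyrdhyylyd" (len 20), cursors c1@8 c4@10 c2@14 c3@19, authorship ..1111.42222.3333...
After op 8 (move_left): buffer="vmdhyymydhyyrdhyylyd" (len 20), cursors c1@7 c4@9 c2@13 c3@18, authorship ..1111.42222.3333...
Authorship (.=original, N=cursor N): . . 1 1 1 1 . 4 2 2 2 2 . 3 3 3 3 . . .
Index 10: author = 2

Answer: cursor 2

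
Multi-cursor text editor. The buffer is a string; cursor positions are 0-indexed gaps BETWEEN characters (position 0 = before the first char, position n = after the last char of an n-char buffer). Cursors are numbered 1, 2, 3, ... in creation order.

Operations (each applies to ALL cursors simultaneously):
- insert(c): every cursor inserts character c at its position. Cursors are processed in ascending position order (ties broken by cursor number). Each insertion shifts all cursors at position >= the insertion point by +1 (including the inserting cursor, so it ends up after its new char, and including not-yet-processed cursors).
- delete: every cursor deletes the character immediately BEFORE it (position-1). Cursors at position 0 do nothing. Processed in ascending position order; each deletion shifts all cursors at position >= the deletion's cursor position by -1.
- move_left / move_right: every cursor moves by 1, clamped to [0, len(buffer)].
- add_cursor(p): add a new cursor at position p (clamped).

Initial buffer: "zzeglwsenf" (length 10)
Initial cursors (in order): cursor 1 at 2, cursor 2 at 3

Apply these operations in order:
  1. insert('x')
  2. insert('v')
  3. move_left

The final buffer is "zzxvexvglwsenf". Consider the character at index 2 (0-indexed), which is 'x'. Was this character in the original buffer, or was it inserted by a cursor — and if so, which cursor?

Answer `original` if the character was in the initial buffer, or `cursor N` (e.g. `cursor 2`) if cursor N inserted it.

Answer: cursor 1

Derivation:
After op 1 (insert('x')): buffer="zzxexglwsenf" (len 12), cursors c1@3 c2@5, authorship ..1.2.......
After op 2 (insert('v')): buffer="zzxvexvglwsenf" (len 14), cursors c1@4 c2@7, authorship ..11.22.......
After op 3 (move_left): buffer="zzxvexvglwsenf" (len 14), cursors c1@3 c2@6, authorship ..11.22.......
Authorship (.=original, N=cursor N): . . 1 1 . 2 2 . . . . . . .
Index 2: author = 1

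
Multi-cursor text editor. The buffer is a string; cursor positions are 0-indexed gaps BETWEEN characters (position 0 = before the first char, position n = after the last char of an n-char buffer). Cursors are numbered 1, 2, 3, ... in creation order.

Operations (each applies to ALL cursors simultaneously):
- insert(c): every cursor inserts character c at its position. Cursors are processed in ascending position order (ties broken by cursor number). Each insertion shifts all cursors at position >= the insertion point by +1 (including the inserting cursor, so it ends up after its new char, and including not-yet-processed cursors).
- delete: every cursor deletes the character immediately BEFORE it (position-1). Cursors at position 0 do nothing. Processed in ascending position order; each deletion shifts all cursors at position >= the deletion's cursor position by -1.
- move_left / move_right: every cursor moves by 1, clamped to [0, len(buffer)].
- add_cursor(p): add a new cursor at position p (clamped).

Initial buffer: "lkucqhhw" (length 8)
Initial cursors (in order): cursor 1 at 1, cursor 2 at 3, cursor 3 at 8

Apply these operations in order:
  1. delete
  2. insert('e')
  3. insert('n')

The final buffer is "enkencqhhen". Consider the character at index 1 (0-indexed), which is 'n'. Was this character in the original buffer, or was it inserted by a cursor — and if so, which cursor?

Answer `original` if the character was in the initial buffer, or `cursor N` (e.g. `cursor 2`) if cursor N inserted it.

After op 1 (delete): buffer="kcqhh" (len 5), cursors c1@0 c2@1 c3@5, authorship .....
After op 2 (insert('e')): buffer="ekecqhhe" (len 8), cursors c1@1 c2@3 c3@8, authorship 1.2....3
After op 3 (insert('n')): buffer="enkencqhhen" (len 11), cursors c1@2 c2@5 c3@11, authorship 11.22....33
Authorship (.=original, N=cursor N): 1 1 . 2 2 . . . . 3 3
Index 1: author = 1

Answer: cursor 1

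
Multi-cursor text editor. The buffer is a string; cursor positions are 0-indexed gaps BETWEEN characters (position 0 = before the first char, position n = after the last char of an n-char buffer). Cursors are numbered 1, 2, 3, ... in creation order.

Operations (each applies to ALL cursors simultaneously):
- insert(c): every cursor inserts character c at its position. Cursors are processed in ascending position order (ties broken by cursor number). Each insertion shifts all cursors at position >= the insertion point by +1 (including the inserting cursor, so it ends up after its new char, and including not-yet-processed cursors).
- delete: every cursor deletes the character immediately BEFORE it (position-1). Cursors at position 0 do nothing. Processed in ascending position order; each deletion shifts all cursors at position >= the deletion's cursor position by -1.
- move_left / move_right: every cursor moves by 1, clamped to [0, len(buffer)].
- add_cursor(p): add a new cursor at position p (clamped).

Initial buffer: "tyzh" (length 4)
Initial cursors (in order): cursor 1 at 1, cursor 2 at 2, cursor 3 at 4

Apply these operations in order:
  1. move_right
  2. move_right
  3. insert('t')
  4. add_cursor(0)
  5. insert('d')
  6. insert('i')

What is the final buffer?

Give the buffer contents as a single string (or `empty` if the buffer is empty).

Answer: dityztdihttddii

Derivation:
After op 1 (move_right): buffer="tyzh" (len 4), cursors c1@2 c2@3 c3@4, authorship ....
After op 2 (move_right): buffer="tyzh" (len 4), cursors c1@3 c2@4 c3@4, authorship ....
After op 3 (insert('t')): buffer="tyzthtt" (len 7), cursors c1@4 c2@7 c3@7, authorship ...1.23
After op 4 (add_cursor(0)): buffer="tyzthtt" (len 7), cursors c4@0 c1@4 c2@7 c3@7, authorship ...1.23
After op 5 (insert('d')): buffer="dtyztdhttdd" (len 11), cursors c4@1 c1@6 c2@11 c3@11, authorship 4...11.2323
After op 6 (insert('i')): buffer="dityztdihttddii" (len 15), cursors c4@2 c1@8 c2@15 c3@15, authorship 44...111.232323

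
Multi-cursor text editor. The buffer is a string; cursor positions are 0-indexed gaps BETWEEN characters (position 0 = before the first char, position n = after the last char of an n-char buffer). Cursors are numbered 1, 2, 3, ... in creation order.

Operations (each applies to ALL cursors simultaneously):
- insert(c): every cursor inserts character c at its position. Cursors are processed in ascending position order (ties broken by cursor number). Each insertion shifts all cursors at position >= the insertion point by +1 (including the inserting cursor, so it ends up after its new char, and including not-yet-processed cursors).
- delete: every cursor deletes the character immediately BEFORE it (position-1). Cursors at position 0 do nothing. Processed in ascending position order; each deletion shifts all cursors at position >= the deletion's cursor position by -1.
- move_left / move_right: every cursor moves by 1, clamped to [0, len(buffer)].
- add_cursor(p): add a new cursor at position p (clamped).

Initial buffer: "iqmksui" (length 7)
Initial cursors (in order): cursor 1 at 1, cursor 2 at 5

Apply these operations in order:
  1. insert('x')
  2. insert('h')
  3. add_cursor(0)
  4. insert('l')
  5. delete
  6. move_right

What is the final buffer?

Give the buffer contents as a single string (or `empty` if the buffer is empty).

After op 1 (insert('x')): buffer="ixqmksxui" (len 9), cursors c1@2 c2@7, authorship .1....2..
After op 2 (insert('h')): buffer="ixhqmksxhui" (len 11), cursors c1@3 c2@9, authorship .11....22..
After op 3 (add_cursor(0)): buffer="ixhqmksxhui" (len 11), cursors c3@0 c1@3 c2@9, authorship .11....22..
After op 4 (insert('l')): buffer="lixhlqmksxhlui" (len 14), cursors c3@1 c1@5 c2@12, authorship 3.111....222..
After op 5 (delete): buffer="ixhqmksxhui" (len 11), cursors c3@0 c1@3 c2@9, authorship .11....22..
After op 6 (move_right): buffer="ixhqmksxhui" (len 11), cursors c3@1 c1@4 c2@10, authorship .11....22..

Answer: ixhqmksxhui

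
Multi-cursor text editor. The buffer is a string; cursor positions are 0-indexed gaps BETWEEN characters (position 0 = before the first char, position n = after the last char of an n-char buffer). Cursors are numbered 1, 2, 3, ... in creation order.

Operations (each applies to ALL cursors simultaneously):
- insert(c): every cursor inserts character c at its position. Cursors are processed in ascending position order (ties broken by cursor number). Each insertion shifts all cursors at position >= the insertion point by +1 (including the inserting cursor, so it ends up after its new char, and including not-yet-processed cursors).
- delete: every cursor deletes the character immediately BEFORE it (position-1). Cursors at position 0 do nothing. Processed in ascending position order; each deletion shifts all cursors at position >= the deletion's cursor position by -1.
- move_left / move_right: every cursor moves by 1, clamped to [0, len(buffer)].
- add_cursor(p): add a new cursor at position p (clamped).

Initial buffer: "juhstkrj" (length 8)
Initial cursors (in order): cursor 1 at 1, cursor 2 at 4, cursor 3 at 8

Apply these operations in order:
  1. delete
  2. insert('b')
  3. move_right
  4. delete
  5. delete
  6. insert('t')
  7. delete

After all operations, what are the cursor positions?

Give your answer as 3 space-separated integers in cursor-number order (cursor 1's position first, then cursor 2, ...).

Answer: 0 1 2

Derivation:
After op 1 (delete): buffer="uhtkr" (len 5), cursors c1@0 c2@2 c3@5, authorship .....
After op 2 (insert('b')): buffer="buhbtkrb" (len 8), cursors c1@1 c2@4 c3@8, authorship 1..2...3
After op 3 (move_right): buffer="buhbtkrb" (len 8), cursors c1@2 c2@5 c3@8, authorship 1..2...3
After op 4 (delete): buffer="bhbkr" (len 5), cursors c1@1 c2@3 c3@5, authorship 1.2..
After op 5 (delete): buffer="hk" (len 2), cursors c1@0 c2@1 c3@2, authorship ..
After op 6 (insert('t')): buffer="thtkt" (len 5), cursors c1@1 c2@3 c3@5, authorship 1.2.3
After op 7 (delete): buffer="hk" (len 2), cursors c1@0 c2@1 c3@2, authorship ..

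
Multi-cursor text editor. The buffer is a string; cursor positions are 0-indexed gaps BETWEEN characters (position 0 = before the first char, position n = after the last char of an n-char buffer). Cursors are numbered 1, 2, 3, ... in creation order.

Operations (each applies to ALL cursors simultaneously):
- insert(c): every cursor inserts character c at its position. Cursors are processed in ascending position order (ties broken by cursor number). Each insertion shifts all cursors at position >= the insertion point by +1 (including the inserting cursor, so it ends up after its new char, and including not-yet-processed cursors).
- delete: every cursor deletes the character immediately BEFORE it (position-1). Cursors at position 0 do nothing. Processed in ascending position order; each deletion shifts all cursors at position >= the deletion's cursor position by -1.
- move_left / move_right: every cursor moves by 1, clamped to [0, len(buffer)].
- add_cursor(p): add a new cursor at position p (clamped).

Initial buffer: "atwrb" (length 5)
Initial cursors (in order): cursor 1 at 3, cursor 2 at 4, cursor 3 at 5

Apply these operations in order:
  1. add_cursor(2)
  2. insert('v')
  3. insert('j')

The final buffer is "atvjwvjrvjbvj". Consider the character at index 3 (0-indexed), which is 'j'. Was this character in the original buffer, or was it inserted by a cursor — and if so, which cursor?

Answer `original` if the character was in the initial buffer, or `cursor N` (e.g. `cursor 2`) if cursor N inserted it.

After op 1 (add_cursor(2)): buffer="atwrb" (len 5), cursors c4@2 c1@3 c2@4 c3@5, authorship .....
After op 2 (insert('v')): buffer="atvwvrvbv" (len 9), cursors c4@3 c1@5 c2@7 c3@9, authorship ..4.1.2.3
After op 3 (insert('j')): buffer="atvjwvjrvjbvj" (len 13), cursors c4@4 c1@7 c2@10 c3@13, authorship ..44.11.22.33
Authorship (.=original, N=cursor N): . . 4 4 . 1 1 . 2 2 . 3 3
Index 3: author = 4

Answer: cursor 4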